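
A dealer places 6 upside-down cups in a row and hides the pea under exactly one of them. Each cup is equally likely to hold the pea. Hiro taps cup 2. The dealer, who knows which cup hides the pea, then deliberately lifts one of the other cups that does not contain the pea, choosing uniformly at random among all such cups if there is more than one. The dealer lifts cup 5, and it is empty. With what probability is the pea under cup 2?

1/6

Condition on the true location of the pea.
If it is under any of cups 1, 3, 4, and 6 (prior 1/6 each): the dealer has 4 equally likely choices, so probability 1/4; weight (1/6)·(1/4) = 1/24 each.
If it is under cup 2 (prior 1/6): the dealer has 5 equally likely choices, so probability 1/5; weight (1/6)·(1/5) = 1/30.
If it is under cup 5 (prior 1/6): the dealer opened cup 5, so this case is ruled out; weight (1/6)·0 = 0.
The weights sum to 1/5.
So P(the pea under cup 2 | the dealer opened cup 5) = (1/30) / (1/5) = 1/6.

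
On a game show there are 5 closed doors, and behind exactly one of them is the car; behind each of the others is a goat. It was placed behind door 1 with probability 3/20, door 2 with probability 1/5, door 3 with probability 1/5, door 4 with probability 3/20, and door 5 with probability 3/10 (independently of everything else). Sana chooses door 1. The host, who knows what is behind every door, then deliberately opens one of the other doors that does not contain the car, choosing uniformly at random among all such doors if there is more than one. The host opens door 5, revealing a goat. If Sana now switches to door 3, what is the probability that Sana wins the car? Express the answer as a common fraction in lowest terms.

Apply Bayes' rule, conditioning on where the car actually is.
If it is behind door 1 (prior 3/20): the host has 4 equally likely choices, so probability 1/4; weight (3/20)·(1/4) = 3/80.
If it is behind either of doors 2 and 3 (prior 1/5 each): the host has 3 equally likely choices, so probability 1/3; weight (1/5)·(1/3) = 1/15 each.
If it is behind door 4 (prior 3/20): the host has 3 equally likely choices, so probability 1/3; weight (3/20)·(1/3) = 1/20.
If it is behind door 5 (prior 3/10): the host opened door 5, so this case is ruled out; weight (3/10)·0 = 0.
The weights sum to 53/240.
So P(the car behind door 3 | the host opened door 5) = (1/15) / (53/240) = 16/53.

16/53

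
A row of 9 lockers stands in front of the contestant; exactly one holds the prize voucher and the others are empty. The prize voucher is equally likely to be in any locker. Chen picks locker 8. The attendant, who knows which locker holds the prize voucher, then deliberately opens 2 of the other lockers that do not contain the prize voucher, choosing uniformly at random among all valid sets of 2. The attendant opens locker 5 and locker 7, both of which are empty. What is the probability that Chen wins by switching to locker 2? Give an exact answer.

4/27

Consider each possible location of the prize voucher in turn.
If it is in any of lockers 1, 2, 3, 4, 6, and 9 (prior 1/9 each): the attendant has 21 equally likely choices, so probability 1/21; weight (1/9)·(1/21) = 1/189 each.
If it is in either of lockers 5 and 7 (prior 1/9 each): that locker was opened and seen not to hold the prize — ruled out; weight (1/9)·0 = 0 each.
If it is in locker 8 (prior 1/9): the attendant has 28 equally likely choices, so probability 1/28; weight (1/9)·(1/28) = 1/252.
The weights sum to 1/28.
So P(the prize voucher in locker 2 | the attendant opened locker 5 and locker 7) = (1/189) / (1/28) = 4/27.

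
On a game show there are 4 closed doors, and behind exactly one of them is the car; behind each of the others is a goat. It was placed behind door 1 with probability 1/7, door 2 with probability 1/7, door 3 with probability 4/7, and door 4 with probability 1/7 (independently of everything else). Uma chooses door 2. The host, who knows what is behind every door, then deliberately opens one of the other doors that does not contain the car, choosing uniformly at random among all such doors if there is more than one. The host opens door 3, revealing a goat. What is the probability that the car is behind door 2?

Apply Bayes' rule, conditioning on where the car actually is.
If it is behind either of doors 1 and 4 (prior 1/7 each): the host has 2 equally likely choices, so probability 1/2; weight (1/7)·(1/2) = 1/14 each.
If it is behind door 2 (prior 1/7): the host has 3 equally likely choices, so probability 1/3; weight (1/7)·(1/3) = 1/21.
If it is behind door 3 (prior 4/7): the host opened door 3, so this case is ruled out; weight (4/7)·0 = 0.
The weights sum to 4/21.
So P(the car behind door 2 | the host opened door 3) = (1/21) / (4/21) = 1/4.

1/4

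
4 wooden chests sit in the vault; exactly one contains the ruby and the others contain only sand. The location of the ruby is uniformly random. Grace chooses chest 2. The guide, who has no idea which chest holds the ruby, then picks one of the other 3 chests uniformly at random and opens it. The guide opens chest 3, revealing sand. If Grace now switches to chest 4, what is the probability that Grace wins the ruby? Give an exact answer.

1/3

Condition on the true location of the ruby.
If it is in any of chests 1, 2, and 4 (prior 1/4 each): the guide picks chest 3 with probability 1/3 regardless, and it is not the prize; weight (1/4)·(1/3) = 1/12 each.
If it is in chest 3 (prior 1/4): the guide opened chest 3, so this case is ruled out; weight (1/4)·0 = 0.
The weights sum to 1/4.
So P(the ruby in chest 4 | the guide opened chest 3) = (1/12) / (1/4) = 1/3.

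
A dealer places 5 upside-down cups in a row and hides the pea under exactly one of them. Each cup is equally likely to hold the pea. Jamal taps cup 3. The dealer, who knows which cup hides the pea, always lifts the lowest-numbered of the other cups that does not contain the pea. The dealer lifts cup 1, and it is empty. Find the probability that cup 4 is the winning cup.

Condition on the true location of the pea.
If it is under cup 1 (prior 1/5): the dealer opened cup 1, so this case is ruled out; weight (1/5)·0 = 0.
If it is under any of cups 2, 3, 4, and 5 (prior 1/5 each): cup 1 is the lowest-numbered option available, probability 1; weight (1/5)·1 = 1/5 each.
The weights sum to 4/5.
So P(the pea under cup 4 | the dealer opened cup 1) = (1/5) / (4/5) = 1/4.

1/4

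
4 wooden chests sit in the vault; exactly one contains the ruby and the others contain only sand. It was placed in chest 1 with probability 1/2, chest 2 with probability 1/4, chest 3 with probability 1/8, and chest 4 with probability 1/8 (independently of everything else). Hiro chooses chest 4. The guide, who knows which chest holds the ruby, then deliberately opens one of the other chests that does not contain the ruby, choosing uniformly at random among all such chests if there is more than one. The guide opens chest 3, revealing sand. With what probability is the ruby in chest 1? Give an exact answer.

3/5

Consider each possible location of the ruby in turn.
If it is in chest 1 (prior 1/2): the guide has 2 equally likely choices, so probability 1/2; weight (1/2)·(1/2) = 1/4.
If it is in chest 2 (prior 1/4): the guide has 2 equally likely choices, so probability 1/2; weight (1/4)·(1/2) = 1/8.
If it is in chest 3 (prior 1/8): the guide opened chest 3, so this case is ruled out; weight (1/8)·0 = 0.
If it is in chest 4 (prior 1/8): the guide has 3 equally likely choices, so probability 1/3; weight (1/8)·(1/3) = 1/24.
The weights sum to 5/12.
So P(the ruby in chest 1 | the guide opened chest 3) = (1/4) / (5/12) = 3/5.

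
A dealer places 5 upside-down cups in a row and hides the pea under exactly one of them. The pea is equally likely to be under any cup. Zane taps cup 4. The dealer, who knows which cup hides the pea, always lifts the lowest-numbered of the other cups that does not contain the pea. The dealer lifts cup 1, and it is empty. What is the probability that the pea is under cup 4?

1/4

Apply Bayes' rule, conditioning on where the pea actually is.
If it is under cup 1 (prior 1/5): the dealer opened cup 1, so this case is ruled out; weight (1/5)·0 = 0.
If it is under any of cups 2, 3, 4, and 5 (prior 1/5 each): cup 1 is the lowest-numbered option available, probability 1; weight (1/5)·1 = 1/5 each.
The weights sum to 4/5.
So P(the pea under cup 4 | the dealer opened cup 1) = (1/5) / (4/5) = 1/4.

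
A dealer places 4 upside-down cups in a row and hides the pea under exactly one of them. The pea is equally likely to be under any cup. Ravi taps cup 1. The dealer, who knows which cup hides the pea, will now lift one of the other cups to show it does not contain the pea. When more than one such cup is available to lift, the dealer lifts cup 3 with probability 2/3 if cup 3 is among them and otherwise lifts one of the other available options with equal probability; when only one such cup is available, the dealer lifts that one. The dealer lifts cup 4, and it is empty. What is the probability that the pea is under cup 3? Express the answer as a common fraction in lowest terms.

1/2

Apply Bayes' rule, conditioning on where the pea actually is.
If it is under cup 1 (prior 1/4): cup 3 is available but not opened; cup 4 gets probability (1 − 2/3)/2 = 1/6; weight (1/4)·(1/6) = 1/24.
If it is under cup 2 (prior 1/4): cup 3 is available but not opened, probability 1/3; weight (1/4)·(1/3) = 1/12.
If it is under cup 3 (prior 1/4): cup 3 holds the prize so is unavailable; the dealer chooses uniformly among the 2 others, probability 1/2; weight (1/4)·(1/2) = 1/8.
If it is under cup 4 (prior 1/4): the dealer opened cup 4, so this case is ruled out; weight (1/4)·0 = 0.
The weights sum to 1/4.
So P(the pea under cup 3 | the dealer opened cup 4) = (1/8) / (1/4) = 1/2.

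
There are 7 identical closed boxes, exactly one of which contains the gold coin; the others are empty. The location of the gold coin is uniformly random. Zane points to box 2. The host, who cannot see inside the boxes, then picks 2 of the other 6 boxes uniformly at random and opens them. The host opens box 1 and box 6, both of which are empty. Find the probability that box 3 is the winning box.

1/5

Consider each possible location of the gold coin in turn.
If it is in either of boxes 1 and 6 (prior 1/7 each): that box was opened and seen not to hold the prize — ruled out; weight (1/7)·0 = 0 each.
If it is in any of boxes 2, 3, 4, 5, and 7 (prior 1/7 each): the host picks exactly this set with probability 1/15 regardless, and none is the prize; weight (1/7)·(1/15) = 1/105 each.
The weights sum to 1/21.
So P(the gold coin in box 3 | the host opened box 1 and box 6) = (1/105) / (1/21) = 1/5.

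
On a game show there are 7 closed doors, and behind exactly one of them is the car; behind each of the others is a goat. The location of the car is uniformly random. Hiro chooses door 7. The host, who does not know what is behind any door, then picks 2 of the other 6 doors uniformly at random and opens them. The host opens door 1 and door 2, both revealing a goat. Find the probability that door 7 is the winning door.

Because the host chose which doors to open without knowing where the car is, the choice is independent of the prize location. Learning that none of the 2 opened doors holds the car simply rules out those 2 locations and leaves the remaining 5 doors still equally likely by symmetry.
So P(the car behind door 7) = 1/5.

1/5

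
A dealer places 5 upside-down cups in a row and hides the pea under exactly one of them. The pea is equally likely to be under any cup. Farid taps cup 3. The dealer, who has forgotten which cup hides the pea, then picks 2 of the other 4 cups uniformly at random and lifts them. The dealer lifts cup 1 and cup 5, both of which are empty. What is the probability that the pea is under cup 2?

Consider each possible location of the pea in turn.
If it is under either of cups 1 and 5 (prior 1/5 each): that cup was opened and seen not to hold the prize — ruled out; weight (1/5)·0 = 0 each.
If it is under any of cups 2, 3, and 4 (prior 1/5 each): the dealer picks exactly this set with probability 1/6 regardless, and none is the prize; weight (1/5)·(1/6) = 1/30 each.
The weights sum to 1/10.
So P(the pea under cup 2 | the dealer opened cup 1 and cup 5) = (1/30) / (1/10) = 1/3.

1/3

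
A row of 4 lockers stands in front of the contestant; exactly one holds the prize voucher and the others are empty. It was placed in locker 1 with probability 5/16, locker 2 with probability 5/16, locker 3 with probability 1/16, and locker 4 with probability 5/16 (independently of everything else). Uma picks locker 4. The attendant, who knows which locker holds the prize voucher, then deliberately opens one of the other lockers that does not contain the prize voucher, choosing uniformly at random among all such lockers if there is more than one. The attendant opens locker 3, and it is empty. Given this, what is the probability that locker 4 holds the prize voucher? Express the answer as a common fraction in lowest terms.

1/4

Apply Bayes' rule, conditioning on where the prize voucher actually is.
If it is in either of lockers 1 and 2 (prior 5/16 each): the attendant has 2 equally likely choices, so probability 1/2; weight (5/16)·(1/2) = 5/32 each.
If it is in locker 3 (prior 1/16): the attendant opened locker 3, so this case is ruled out; weight (1/16)·0 = 0.
If it is in locker 4 (prior 5/16): the attendant has 3 equally likely choices, so probability 1/3; weight (5/16)·(1/3) = 5/48.
The weights sum to 5/12.
So P(the prize voucher in locker 4 | the attendant opened locker 3) = (5/48) / (5/12) = 1/4.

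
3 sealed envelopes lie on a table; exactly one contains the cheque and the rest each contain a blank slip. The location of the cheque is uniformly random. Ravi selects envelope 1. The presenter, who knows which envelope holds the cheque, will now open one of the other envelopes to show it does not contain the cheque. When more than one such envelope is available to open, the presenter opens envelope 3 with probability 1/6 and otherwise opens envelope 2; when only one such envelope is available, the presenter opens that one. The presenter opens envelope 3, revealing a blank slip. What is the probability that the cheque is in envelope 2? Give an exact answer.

Condition on the true location of the cheque.
If it is in envelope 1 (prior 1/3): envelope 3 is available, opened with probability 1/6; weight (1/3)·(1/6) = 1/18.
If it is in envelope 2 (prior 1/3): only envelope 3 is available, probability 1; weight (1/3)·1 = 1/3.
If it is in envelope 3 (prior 1/3): the presenter opened envelope 3, so this case is ruled out; weight (1/3)·0 = 0.
The weights sum to 7/18.
So P(the cheque in envelope 2 | the presenter opened envelope 3) = (1/3) / (7/18) = 6/7.

6/7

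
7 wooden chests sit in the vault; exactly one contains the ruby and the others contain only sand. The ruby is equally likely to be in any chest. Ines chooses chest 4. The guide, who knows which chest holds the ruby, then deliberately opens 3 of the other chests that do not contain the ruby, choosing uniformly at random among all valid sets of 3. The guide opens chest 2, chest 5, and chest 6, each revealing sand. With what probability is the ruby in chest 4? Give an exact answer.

1/7

Consider each possible location of the ruby in turn.
If it is in any of chests 1, 3, and 7 (prior 1/7 each): the guide has 10 equally likely choices, so probability 1/10; weight (1/7)·(1/10) = 1/70 each.
If it is in any of chests 2, 5, and 6 (prior 1/7 each): that chest was opened and seen not to hold the prize — ruled out; weight (1/7)·0 = 0 each.
If it is in chest 4 (prior 1/7): the guide has 20 equally likely choices, so probability 1/20; weight (1/7)·(1/20) = 1/140.
The weights sum to 1/20.
So P(the ruby in chest 4 | the guide opened chest 2, chest 5, and chest 6) = (1/140) / (1/20) = 1/7.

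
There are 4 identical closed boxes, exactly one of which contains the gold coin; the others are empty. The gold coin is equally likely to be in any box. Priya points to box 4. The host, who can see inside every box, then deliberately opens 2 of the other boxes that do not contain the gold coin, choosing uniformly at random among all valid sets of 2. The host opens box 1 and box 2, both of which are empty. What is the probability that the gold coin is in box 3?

Condition on the true location of the gold coin.
If it is in either of boxes 1 and 2 (prior 1/4 each): that box was opened and seen not to hold the prize — ruled out; weight (1/4)·0 = 0 each.
If it is in box 3 (prior 1/4): the host has no choice, probability 1; weight (1/4)·1 = 1/4.
If it is in box 4 (prior 1/4): the host has 3 equally likely choices, so probability 1/3; weight (1/4)·(1/3) = 1/12.
The weights sum to 1/3.
So P(the gold coin in box 3 | the host opened box 1 and box 2) = (1/4) / (1/3) = 3/4.

3/4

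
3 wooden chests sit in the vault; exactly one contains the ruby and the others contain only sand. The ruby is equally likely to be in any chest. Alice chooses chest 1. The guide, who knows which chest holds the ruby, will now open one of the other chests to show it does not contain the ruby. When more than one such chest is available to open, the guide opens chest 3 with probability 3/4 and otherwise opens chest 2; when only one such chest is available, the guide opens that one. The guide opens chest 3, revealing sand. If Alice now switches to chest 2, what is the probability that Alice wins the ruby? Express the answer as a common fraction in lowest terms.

Condition on the true location of the ruby.
If it is in chest 1 (prior 1/3): chest 3 is available, opened with probability 3/4; weight (1/3)·(3/4) = 1/4.
If it is in chest 2 (prior 1/3): only chest 3 is available, probability 1; weight (1/3)·1 = 1/3.
If it is in chest 3 (prior 1/3): the guide opened chest 3, so this case is ruled out; weight (1/3)·0 = 0.
The weights sum to 7/12.
So P(the ruby in chest 2 | the guide opened chest 3) = (1/3) / (7/12) = 4/7.

4/7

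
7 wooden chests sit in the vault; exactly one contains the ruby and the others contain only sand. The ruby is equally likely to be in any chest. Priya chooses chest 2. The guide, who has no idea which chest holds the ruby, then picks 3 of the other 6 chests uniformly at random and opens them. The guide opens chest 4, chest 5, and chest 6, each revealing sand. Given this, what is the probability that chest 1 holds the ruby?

Apply Bayes' rule, conditioning on where the ruby actually is.
If it is in any of chests 1, 2, 3, and 7 (prior 1/7 each): the guide picks exactly this set with probability 1/20 regardless, and none is the prize; weight (1/7)·(1/20) = 1/140 each.
If it is in any of chests 4, 5, and 6 (prior 1/7 each): that chest was opened and seen not to hold the prize — ruled out; weight (1/7)·0 = 0 each.
The weights sum to 1/35.
So P(the ruby in chest 1 | the guide opened chest 4, chest 5, and chest 6) = (1/140) / (1/35) = 1/4.

1/4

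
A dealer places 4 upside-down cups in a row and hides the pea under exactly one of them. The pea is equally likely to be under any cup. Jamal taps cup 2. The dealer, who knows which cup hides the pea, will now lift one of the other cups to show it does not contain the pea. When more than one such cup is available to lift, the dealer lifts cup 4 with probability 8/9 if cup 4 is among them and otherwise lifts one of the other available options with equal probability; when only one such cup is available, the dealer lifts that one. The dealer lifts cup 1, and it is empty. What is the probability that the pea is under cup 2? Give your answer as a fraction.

Consider each possible location of the pea in turn.
If it is under cup 1 (prior 1/4): the dealer opened cup 1, so this case is ruled out; weight (1/4)·0 = 0.
If it is under cup 2 (prior 1/4): cup 4 is available but not opened; cup 1 gets probability (1 − 8/9)/2 = 1/18; weight (1/4)·(1/18) = 1/72.
If it is under cup 3 (prior 1/4): cup 4 is available but not opened, probability 1/9; weight (1/4)·(1/9) = 1/36.
If it is under cup 4 (prior 1/4): cup 4 holds the prize so is unavailable; the dealer chooses uniformly among the 2 others, probability 1/2; weight (1/4)·(1/2) = 1/8.
The weights sum to 1/6.
So P(the pea under cup 2 | the dealer opened cup 1) = (1/72) / (1/6) = 1/12.

1/12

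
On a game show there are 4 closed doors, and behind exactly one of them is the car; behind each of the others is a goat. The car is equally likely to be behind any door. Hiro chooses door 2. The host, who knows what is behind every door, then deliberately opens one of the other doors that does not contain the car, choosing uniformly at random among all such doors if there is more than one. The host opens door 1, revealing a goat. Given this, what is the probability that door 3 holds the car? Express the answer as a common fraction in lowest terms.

3/8

Apply Bayes' rule, conditioning on where the car actually is.
If it is behind door 1 (prior 1/4): the host opened door 1, so this case is ruled out; weight (1/4)·0 = 0.
If it is behind door 2 (prior 1/4): the host has 3 equally likely choices, so probability 1/3; weight (1/4)·(1/3) = 1/12.
If it is behind either of doors 3 and 4 (prior 1/4 each): the host has 2 equally likely choices, so probability 1/2; weight (1/4)·(1/2) = 1/8 each.
The weights sum to 1/3.
So P(the car behind door 3 | the host opened door 1) = (1/8) / (1/3) = 3/8.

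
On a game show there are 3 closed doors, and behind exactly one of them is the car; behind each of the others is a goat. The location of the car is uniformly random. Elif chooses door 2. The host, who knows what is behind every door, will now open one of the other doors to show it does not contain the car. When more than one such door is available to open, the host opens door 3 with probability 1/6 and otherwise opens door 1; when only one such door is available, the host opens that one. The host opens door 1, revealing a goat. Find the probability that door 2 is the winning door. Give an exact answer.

Apply Bayes' rule, conditioning on where the car actually is.
If it is behind door 1 (prior 1/3): the host opened door 1, so this case is ruled out; weight (1/3)·0 = 0.
If it is behind door 2 (prior 1/3): door 3 is available but not opened, probability 5/6; weight (1/3)·(5/6) = 5/18.
If it is behind door 3 (prior 1/3): only door 1 is available, probability 1; weight (1/3)·1 = 1/3.
The weights sum to 11/18.
So P(the car behind door 2 | the host opened door 1) = (5/18) / (11/18) = 5/11.

5/11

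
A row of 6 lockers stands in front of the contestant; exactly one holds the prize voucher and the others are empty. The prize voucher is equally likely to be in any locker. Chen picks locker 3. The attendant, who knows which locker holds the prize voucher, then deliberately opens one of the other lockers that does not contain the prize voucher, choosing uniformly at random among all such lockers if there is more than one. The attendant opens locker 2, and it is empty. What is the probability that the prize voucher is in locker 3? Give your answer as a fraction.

1/6

Consider each possible location of the prize voucher in turn.
If it is in any of lockers 1, 4, 5, and 6 (prior 1/6 each): the attendant has 4 equally likely choices, so probability 1/4; weight (1/6)·(1/4) = 1/24 each.
If it is in locker 2 (prior 1/6): the attendant opened locker 2, so this case is ruled out; weight (1/6)·0 = 0.
If it is in locker 3 (prior 1/6): the attendant has 5 equally likely choices, so probability 1/5; weight (1/6)·(1/5) = 1/30.
The weights sum to 1/5.
So P(the prize voucher in locker 3 | the attendant opened locker 2) = (1/30) / (1/5) = 1/6.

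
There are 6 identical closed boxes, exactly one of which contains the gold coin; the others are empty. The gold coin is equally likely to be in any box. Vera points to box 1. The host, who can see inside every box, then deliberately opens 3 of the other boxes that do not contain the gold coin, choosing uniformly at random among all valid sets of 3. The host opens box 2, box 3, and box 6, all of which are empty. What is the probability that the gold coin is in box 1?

Apply Bayes' rule, conditioning on where the gold coin actually is.
If it is in box 1 (prior 1/6): the host has 10 equally likely choices, so probability 1/10; weight (1/6)·(1/10) = 1/60.
If it is in any of boxes 2, 3, and 6 (prior 1/6 each): that box was opened and seen not to hold the prize — ruled out; weight (1/6)·0 = 0 each.
If it is in either of boxes 4 and 5 (prior 1/6 each): the host has 4 equally likely choices, so probability 1/4; weight (1/6)·(1/4) = 1/24 each.
The weights sum to 1/10.
So P(the gold coin in box 1 | the host opened box 2, box 3, and box 6) = (1/60) / (1/10) = 1/6.

1/6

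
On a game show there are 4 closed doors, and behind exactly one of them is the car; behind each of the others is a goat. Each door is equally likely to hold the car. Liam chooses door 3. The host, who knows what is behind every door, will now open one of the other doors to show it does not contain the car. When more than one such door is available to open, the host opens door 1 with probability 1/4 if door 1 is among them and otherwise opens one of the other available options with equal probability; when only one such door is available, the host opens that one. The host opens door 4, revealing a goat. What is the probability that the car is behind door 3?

Apply Bayes' rule, conditioning on where the car actually is.
If it is behind door 1 (prior 1/4): door 1 holds the prize so is unavailable; the host chooses uniformly among the 2 others, probability 1/2; weight (1/4)·(1/2) = 1/8.
If it is behind door 2 (prior 1/4): door 1 is available but not opened, probability 3/4; weight (1/4)·(3/4) = 3/16.
If it is behind door 3 (prior 1/4): door 1 is available but not opened; door 4 gets probability (1 − 1/4)/2 = 3/8; weight (1/4)·(3/8) = 3/32.
If it is behind door 4 (prior 1/4): the host opened door 4, so this case is ruled out; weight (1/4)·0 = 0.
The weights sum to 13/32.
So P(the car behind door 3 | the host opened door 4) = (3/32) / (13/32) = 3/13.

3/13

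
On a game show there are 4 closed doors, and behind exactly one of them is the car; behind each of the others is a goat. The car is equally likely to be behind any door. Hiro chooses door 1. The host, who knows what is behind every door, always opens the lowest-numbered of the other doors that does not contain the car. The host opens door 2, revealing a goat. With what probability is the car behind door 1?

1/3

Condition on the true location of the car.
If it is behind any of doors 1, 3, and 4 (prior 1/4 each): door 2 is the lowest-numbered option available, probability 1; weight (1/4)·1 = 1/4 each.
If it is behind door 2 (prior 1/4): the host opened door 2, so this case is ruled out; weight (1/4)·0 = 0.
The weights sum to 3/4.
So P(the car behind door 1 | the host opened door 2) = (1/4) / (3/4) = 1/3.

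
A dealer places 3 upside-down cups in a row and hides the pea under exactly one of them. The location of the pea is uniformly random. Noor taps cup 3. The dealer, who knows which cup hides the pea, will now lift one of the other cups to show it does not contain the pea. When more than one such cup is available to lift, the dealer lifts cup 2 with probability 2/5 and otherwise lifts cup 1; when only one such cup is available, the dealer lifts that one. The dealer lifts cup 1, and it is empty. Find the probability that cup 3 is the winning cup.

Consider each possible location of the pea in turn.
If it is under cup 1 (prior 1/3): the dealer opened cup 1, so this case is ruled out; weight (1/3)·0 = 0.
If it is under cup 2 (prior 1/3): only cup 1 is available, probability 1; weight (1/3)·1 = 1/3.
If it is under cup 3 (prior 1/3): cup 2 is available but not opened, probability 3/5; weight (1/3)·(3/5) = 1/5.
The weights sum to 8/15.
So P(the pea under cup 3 | the dealer opened cup 1) = (1/5) / (8/15) = 3/8.

3/8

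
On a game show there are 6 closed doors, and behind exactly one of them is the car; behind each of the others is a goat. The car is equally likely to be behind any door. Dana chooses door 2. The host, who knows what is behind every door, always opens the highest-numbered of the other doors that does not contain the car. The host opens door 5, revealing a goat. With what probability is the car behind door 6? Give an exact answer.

Apply Bayes' rule, conditioning on where the car actually is.
If it is behind any of doors 1, 2, 3, and 4 (prior 1/6 each): the host would have opened door 6 instead, probability 0; weight (1/6)·0 = 0 each.
If it is behind door 5 (prior 1/6): the host opened door 5, so this case is ruled out; weight (1/6)·0 = 0.
If it is behind door 6 (prior 1/6): door 5 is the highest-numbered option available, probability 1; weight (1/6)·1 = 1/6.
The weights sum to 1/6.
So P(the car behind door 6 | the host opened door 5) = (1/6) / (1/6) = 1.

1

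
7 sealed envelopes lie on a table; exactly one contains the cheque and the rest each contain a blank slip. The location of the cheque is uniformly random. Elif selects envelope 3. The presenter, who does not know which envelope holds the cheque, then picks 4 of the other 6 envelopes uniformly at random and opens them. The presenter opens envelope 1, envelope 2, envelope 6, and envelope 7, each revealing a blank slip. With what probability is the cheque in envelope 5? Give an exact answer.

1/3

Because the presenter chose which envelopes to open without knowing where the cheque is, the choice is independent of the prize location. Learning that none of the 4 opened envelopes holds the cheque simply rules out those 4 locations and leaves the remaining 3 envelopes still equally likely by symmetry.
So P(the cheque in envelope 5) = 1/3.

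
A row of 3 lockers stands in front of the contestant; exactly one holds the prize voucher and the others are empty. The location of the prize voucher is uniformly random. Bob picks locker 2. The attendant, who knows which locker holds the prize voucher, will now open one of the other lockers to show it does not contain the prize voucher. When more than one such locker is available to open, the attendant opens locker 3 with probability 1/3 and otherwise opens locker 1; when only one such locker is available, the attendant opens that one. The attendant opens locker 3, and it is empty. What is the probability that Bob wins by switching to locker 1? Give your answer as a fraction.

3/4

Apply Bayes' rule, conditioning on where the prize voucher actually is.
If it is in locker 1 (prior 1/3): only locker 3 is available, probability 1; weight (1/3)·1 = 1/3.
If it is in locker 2 (prior 1/3): locker 3 is available, opened with probability 1/3; weight (1/3)·(1/3) = 1/9.
If it is in locker 3 (prior 1/3): the attendant opened locker 3, so this case is ruled out; weight (1/3)·0 = 0.
The weights sum to 4/9.
So P(the prize voucher in locker 1 | the attendant opened locker 3) = (1/3) / (4/9) = 3/4.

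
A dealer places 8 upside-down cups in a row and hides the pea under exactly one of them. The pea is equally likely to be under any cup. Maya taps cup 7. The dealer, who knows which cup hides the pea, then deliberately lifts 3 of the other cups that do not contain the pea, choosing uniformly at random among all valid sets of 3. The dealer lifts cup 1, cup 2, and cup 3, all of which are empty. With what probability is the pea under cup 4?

7/32

Apply Bayes' rule, conditioning on where the pea actually is.
If it is under any of cups 1, 2, and 3 (prior 1/8 each): that cup was opened and seen not to hold the prize — ruled out; weight (1/8)·0 = 0 each.
If it is under any of cups 4, 5, 6, and 8 (prior 1/8 each): the dealer has 20 equally likely choices, so probability 1/20; weight (1/8)·(1/20) = 1/160 each.
If it is under cup 7 (prior 1/8): the dealer has 35 equally likely choices, so probability 1/35; weight (1/8)·(1/35) = 1/280.
The weights sum to 1/35.
So P(the pea under cup 4 | the dealer opened cup 1, cup 2, and cup 3) = (1/160) / (1/35) = 7/32.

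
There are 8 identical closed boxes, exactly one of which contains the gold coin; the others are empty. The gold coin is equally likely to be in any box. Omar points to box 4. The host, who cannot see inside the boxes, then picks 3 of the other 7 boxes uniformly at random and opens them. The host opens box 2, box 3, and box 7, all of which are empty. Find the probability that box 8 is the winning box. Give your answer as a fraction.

Apply Bayes' rule, conditioning on where the gold coin actually is.
If it is in any of boxes 1, 4, 5, 6, and 8 (prior 1/8 each): the host picks exactly this set with probability 1/35 regardless, and none is the prize; weight (1/8)·(1/35) = 1/280 each.
If it is in any of boxes 2, 3, and 7 (prior 1/8 each): that box was opened and seen not to hold the prize — ruled out; weight (1/8)·0 = 0 each.
The weights sum to 1/56.
So P(the gold coin in box 8 | the host opened box 2, box 3, and box 7) = (1/280) / (1/56) = 1/5.

1/5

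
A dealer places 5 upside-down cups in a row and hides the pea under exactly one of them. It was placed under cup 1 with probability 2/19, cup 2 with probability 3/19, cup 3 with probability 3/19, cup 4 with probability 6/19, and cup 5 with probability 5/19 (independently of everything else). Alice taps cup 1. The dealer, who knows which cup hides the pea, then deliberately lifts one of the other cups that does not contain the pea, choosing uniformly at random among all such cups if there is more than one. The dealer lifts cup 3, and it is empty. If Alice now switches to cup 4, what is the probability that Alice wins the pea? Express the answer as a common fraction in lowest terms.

12/31

Condition on the true location of the pea.
If it is under cup 1 (prior 2/19): the dealer has 4 equally likely choices, so probability 1/4; weight (2/19)·(1/4) = 1/38.
If it is under cup 2 (prior 3/19): the dealer has 3 equally likely choices, so probability 1/3; weight (3/19)·(1/3) = 1/19.
If it is under cup 3 (prior 3/19): the dealer opened cup 3, so this case is ruled out; weight (3/19)·0 = 0.
If it is under cup 4 (prior 6/19): the dealer has 3 equally likely choices, so probability 1/3; weight (6/19)·(1/3) = 2/19.
If it is under cup 5 (prior 5/19): the dealer has 3 equally likely choices, so probability 1/3; weight (5/19)·(1/3) = 5/57.
The weights sum to 31/114.
So P(the pea under cup 4 | the dealer opened cup 3) = (2/19) / (31/114) = 12/31.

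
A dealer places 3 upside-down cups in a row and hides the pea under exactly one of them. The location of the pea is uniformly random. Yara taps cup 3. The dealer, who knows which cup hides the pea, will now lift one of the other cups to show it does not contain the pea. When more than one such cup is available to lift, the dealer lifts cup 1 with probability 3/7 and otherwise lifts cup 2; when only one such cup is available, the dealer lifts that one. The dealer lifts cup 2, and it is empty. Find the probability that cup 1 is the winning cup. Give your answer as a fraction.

Apply Bayes' rule, conditioning on where the pea actually is.
If it is under cup 1 (prior 1/3): only cup 2 is available, probability 1; weight (1/3)·1 = 1/3.
If it is under cup 2 (prior 1/3): the dealer opened cup 2, so this case is ruled out; weight (1/3)·0 = 0.
If it is under cup 3 (prior 1/3): cup 1 is available but not opened, probability 4/7; weight (1/3)·(4/7) = 4/21.
The weights sum to 11/21.
So P(the pea under cup 1 | the dealer opened cup 2) = (1/3) / (11/21) = 7/11.

7/11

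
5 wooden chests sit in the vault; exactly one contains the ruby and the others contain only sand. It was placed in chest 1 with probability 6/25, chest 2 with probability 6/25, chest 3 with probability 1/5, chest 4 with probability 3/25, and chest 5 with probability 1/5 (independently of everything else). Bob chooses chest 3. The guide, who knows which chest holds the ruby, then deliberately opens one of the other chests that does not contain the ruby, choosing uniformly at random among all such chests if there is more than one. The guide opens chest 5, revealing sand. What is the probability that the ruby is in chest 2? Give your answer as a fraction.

8/25

Apply Bayes' rule, conditioning on where the ruby actually is.
If it is in either of chests 1 and 2 (prior 6/25 each): the guide has 3 equally likely choices, so probability 1/3; weight (6/25)·(1/3) = 2/25 each.
If it is in chest 3 (prior 1/5): the guide has 4 equally likely choices, so probability 1/4; weight (1/5)·(1/4) = 1/20.
If it is in chest 4 (prior 3/25): the guide has 3 equally likely choices, so probability 1/3; weight (3/25)·(1/3) = 1/25.
If it is in chest 5 (prior 1/5): the guide opened chest 5, so this case is ruled out; weight (1/5)·0 = 0.
The weights sum to 1/4.
So P(the ruby in chest 2 | the guide opened chest 5) = (2/25) / (1/4) = 8/25.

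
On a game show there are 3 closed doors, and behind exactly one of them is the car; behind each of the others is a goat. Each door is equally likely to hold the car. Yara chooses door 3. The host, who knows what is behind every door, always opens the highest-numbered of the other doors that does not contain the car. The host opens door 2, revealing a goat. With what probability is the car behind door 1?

Apply Bayes' rule, conditioning on where the car actually is.
If it is behind either of doors 1 and 3 (prior 1/3 each): door 2 is the highest-numbered option available, probability 1; weight (1/3)·1 = 1/3 each.
If it is behind door 2 (prior 1/3): the host opened door 2, so this case is ruled out; weight (1/3)·0 = 0.
The weights sum to 2/3.
So P(the car behind door 1 | the host opened door 2) = (1/3) / (2/3) = 1/2.

1/2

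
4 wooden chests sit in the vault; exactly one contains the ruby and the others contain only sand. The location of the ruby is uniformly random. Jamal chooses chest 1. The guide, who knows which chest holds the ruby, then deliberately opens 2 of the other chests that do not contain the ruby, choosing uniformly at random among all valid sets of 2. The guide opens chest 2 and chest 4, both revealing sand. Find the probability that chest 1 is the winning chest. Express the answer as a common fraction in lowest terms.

Apply Bayes' rule, conditioning on where the ruby actually is.
If it is in chest 1 (prior 1/4): the guide has 3 equally likely choices, so probability 1/3; weight (1/4)·(1/3) = 1/12.
If it is in either of chests 2 and 4 (prior 1/4 each): that chest was opened and seen not to hold the prize — ruled out; weight (1/4)·0 = 0 each.
If it is in chest 3 (prior 1/4): the guide has no choice, probability 1; weight (1/4)·1 = 1/4.
The weights sum to 1/3.
So P(the ruby in chest 1 | the guide opened chest 2 and chest 4) = (1/12) / (1/3) = 1/4.

1/4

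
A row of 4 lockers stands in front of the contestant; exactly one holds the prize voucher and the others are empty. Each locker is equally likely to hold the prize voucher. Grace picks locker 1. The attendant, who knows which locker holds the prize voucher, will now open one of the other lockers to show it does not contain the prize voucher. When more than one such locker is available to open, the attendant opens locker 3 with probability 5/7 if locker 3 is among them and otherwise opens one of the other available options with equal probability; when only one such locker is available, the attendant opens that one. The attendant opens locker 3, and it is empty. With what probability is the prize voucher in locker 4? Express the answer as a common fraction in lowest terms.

1/3

Apply Bayes' rule, conditioning on where the prize voucher actually is.
If it is in any of lockers 1, 2, and 4 (prior 1/4 each): locker 3 is available, opened with probability 5/7; weight (1/4)·(5/7) = 5/28 each.
If it is in locker 3 (prior 1/4): the attendant opened locker 3, so this case is ruled out; weight (1/4)·0 = 0.
The weights sum to 15/28.
So P(the prize voucher in locker 4 | the attendant opened locker 3) = (5/28) / (15/28) = 1/3.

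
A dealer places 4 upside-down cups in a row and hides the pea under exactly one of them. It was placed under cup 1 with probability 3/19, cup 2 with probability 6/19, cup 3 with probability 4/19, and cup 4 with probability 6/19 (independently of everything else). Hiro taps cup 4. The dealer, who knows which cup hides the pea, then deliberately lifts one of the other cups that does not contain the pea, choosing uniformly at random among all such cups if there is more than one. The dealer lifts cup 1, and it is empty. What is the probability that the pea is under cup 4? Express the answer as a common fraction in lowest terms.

Consider each possible location of the pea in turn.
If it is under cup 1 (prior 3/19): the dealer opened cup 1, so this case is ruled out; weight (3/19)·0 = 0.
If it is under cup 2 (prior 6/19): the dealer has 2 equally likely choices, so probability 1/2; weight (6/19)·(1/2) = 3/19.
If it is under cup 3 (prior 4/19): the dealer has 2 equally likely choices, so probability 1/2; weight (4/19)·(1/2) = 2/19.
If it is under cup 4 (prior 6/19): the dealer has 3 equally likely choices, so probability 1/3; weight (6/19)·(1/3) = 2/19.
The weights sum to 7/19.
So P(the pea under cup 4 | the dealer opened cup 1) = (2/19) / (7/19) = 2/7.

2/7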